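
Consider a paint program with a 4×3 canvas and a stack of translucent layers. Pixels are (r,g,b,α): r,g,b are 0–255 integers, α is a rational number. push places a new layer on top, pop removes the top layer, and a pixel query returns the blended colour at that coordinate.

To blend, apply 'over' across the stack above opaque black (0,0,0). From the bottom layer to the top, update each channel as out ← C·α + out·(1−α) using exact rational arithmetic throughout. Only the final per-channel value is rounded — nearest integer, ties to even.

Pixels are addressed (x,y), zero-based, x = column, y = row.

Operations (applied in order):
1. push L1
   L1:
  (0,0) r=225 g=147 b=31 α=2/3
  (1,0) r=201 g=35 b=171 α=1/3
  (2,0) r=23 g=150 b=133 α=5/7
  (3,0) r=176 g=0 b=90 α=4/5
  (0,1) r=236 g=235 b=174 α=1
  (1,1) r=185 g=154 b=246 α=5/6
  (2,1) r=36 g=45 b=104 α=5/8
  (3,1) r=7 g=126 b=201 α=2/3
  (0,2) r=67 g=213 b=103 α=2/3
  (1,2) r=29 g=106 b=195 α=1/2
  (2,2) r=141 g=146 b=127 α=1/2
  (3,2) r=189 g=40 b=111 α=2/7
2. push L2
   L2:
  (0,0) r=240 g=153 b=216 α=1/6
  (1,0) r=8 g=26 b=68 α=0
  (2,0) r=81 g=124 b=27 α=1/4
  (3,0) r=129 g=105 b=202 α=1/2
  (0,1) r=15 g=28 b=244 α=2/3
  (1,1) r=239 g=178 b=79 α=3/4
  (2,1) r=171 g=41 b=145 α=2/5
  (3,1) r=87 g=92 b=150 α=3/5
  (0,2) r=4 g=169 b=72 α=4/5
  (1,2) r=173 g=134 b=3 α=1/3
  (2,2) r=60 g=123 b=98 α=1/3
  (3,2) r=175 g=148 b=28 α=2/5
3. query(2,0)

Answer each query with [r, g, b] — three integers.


query (2,0) [L1,L2] — begin 0,0,0
after L1 α=5/7: [115/7, 750/7, 95]
after L2 α=1/4: [228/7, 1559/14, 78]
= [33, 111, 78]


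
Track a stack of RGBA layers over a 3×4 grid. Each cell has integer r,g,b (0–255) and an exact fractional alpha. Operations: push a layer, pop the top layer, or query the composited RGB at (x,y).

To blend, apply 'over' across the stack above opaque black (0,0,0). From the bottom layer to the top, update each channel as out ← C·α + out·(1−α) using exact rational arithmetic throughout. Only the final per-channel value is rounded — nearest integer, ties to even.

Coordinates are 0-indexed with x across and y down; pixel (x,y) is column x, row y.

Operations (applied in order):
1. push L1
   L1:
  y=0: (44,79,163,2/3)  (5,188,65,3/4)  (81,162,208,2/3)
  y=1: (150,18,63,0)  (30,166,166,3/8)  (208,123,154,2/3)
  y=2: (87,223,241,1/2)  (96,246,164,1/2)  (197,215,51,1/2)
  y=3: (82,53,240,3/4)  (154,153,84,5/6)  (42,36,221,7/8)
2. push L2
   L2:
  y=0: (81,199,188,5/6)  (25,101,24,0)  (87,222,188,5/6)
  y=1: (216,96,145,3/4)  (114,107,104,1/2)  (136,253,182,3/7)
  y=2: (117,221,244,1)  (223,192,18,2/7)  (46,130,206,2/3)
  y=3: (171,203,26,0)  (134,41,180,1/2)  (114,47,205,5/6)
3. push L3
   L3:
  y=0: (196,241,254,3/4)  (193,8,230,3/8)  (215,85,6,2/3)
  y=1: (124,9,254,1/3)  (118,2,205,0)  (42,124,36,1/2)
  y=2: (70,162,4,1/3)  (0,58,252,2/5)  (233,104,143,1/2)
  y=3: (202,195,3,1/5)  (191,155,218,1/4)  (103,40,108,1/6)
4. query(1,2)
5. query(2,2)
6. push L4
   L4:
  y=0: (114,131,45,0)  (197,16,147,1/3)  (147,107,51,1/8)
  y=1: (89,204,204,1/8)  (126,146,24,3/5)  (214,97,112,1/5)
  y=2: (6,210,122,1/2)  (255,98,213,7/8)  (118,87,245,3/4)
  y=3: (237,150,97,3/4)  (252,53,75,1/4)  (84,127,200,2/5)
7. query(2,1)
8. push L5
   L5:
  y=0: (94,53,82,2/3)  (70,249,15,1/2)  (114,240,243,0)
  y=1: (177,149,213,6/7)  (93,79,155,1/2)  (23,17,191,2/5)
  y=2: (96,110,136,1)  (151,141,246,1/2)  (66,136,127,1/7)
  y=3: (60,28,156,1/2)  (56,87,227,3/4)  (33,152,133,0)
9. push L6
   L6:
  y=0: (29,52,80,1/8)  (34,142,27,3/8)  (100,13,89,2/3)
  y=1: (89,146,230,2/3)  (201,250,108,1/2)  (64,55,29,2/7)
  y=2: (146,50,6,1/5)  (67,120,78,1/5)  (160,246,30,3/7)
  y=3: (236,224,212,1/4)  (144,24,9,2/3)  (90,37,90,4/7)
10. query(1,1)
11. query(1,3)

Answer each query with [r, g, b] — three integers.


at x=1,y=2 over L1,L2,L3:
after L1 α=1/2: [48, 123, 82]
after L2 α=2/7: [98, 999/7, 446/7]
after L3 α=2/5: [294/5, 3809/35, 4866/35]
= [59, 109, 139]

(2,2) stack=L1,L2,L3; from [0,0,0]:
after L1 α=1/2: [197/2, 215/2, 51/2]
after L2 α=2/3: [127/2, 245/2, 875/6]
after L3 α=1/2: [593/4, 453/4, 1733/12]
rounded: [148, 113, 144]

(2,1) stack=L1,L2,L3,L4; from [0,0,0]:
after L1 α=2/3: [416/3, 82, 308/3]
after L2 α=3/7: [2888/21, 1087/7, 410/3]
after L3 α=1/2: [1885/21, 1955/14, 259/3]
after L4 α=1/5: [12034/105, 4589/35, 1372/15]
= [115, 131, 91]

query (1,1) [L1,L2,L3,L4,L5,L6] — begin 0,0,0
after L1 α=3/8: [45/4, 249/4, 249/4]
after L2 α=1/2: [501/8, 677/8, 665/8]
after L3 α=0: [501/8, 677/8, 665/8]
after L4 α=3/5: [2013/20, 2429/20, 953/20]
after L5 α=1/2: [3873/40, 4009/40, 4053/40]
after L6 α=1/2: [11913/80, 14009/80, 8373/80]
= [149, 175, 105]

at x=1,y=3 over L1,L2,L3,L4,L5,L6:
+L1 (α=5/6) → [385/3, 255/2, 70]
+L2 (α=1/2) → [787/6, 337/4, 125]
+L3 (α=1/4) → [1169/8, 1631/16, 593/4]
+L4 (α=1/4) → [5523/32, 5741/64, 2079/16]
+L5 (α=3/4) → [10899/128, 22445/256, 12975/64]
+L6 (α=2/3) → [15921/128, 34733/768, 4709/64]
→ [124, 45, 74]


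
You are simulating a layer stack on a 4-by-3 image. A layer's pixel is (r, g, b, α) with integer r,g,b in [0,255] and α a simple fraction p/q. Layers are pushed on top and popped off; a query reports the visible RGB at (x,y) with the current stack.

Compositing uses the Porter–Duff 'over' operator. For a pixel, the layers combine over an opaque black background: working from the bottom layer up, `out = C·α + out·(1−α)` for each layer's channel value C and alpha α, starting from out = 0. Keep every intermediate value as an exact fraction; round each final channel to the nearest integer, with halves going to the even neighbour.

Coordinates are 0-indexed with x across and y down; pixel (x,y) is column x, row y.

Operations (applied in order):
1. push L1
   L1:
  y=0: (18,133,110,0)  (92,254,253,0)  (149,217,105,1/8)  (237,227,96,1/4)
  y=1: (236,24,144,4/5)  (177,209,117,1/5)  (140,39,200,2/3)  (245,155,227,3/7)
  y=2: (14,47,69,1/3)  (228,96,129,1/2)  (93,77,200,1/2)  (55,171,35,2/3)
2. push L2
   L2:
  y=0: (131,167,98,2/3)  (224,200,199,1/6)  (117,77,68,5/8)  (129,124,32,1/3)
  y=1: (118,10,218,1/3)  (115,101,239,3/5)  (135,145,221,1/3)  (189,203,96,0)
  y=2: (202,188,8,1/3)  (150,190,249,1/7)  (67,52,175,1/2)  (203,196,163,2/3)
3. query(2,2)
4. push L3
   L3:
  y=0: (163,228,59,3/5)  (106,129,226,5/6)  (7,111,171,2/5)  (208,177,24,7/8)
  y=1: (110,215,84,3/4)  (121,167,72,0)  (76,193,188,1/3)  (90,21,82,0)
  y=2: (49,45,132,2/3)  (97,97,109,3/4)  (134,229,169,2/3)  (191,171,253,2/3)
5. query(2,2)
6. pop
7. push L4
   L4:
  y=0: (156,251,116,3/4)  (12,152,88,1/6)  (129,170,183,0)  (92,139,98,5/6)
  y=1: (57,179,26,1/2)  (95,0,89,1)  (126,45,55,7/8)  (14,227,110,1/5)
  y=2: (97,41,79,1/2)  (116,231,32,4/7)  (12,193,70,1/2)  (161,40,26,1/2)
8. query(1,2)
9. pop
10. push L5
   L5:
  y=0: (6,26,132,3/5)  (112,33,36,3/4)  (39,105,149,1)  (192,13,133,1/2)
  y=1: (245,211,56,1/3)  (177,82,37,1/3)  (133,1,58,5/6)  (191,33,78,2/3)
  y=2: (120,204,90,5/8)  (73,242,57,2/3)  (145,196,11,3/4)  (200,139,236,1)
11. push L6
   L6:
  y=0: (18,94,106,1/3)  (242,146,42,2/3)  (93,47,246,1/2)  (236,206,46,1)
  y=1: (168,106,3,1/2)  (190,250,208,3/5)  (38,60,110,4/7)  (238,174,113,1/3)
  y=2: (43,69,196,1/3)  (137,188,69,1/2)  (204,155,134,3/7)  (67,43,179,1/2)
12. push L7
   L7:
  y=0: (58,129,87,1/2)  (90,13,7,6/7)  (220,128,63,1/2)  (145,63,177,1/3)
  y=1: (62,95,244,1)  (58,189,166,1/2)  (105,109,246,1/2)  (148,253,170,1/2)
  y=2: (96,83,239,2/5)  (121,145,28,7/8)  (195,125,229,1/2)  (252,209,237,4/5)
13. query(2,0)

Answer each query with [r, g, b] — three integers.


query (2,2) [L1,L2] — begin 0,0,0
+L1 (α=1/2) → [93/2, 77/2, 100]
+L2 (α=1/2) → [227/4, 181/4, 275/2]
= [57, 45, 138]

at x=2,y=2 over L1,L2,L3:
L1 α=1/2: [93/2, 77/2, 100]
L2 α=1/2: [227/4, 181/4, 275/2]
L3 α=2/3: [433/4, 671/4, 317/2]
→ [108, 168, 158]

at x=1,y=2 over L1,L2,L4:
+L1 (α=1/2) → [114, 48, 129/2]
+L2 (α=1/7) → [834/7, 478/7, 636/7]
+L4 (α=4/7) → [5750/49, 7902/49, 2804/49]
rounded: [117, 161, 57]

(2,0) stack=L1,L2,L5,L6,L7; from [0,0,0]:
L1 α=1/8: [149/8, 217/8, 105/8]
L2 α=5/8: [5127/64, 3731/64, 3035/64]
L5 α=1: [39, 105, 149]
L6 α=1/2: [66, 76, 395/2]
L7 α=1/2: [143, 102, 521/4]
rounded: [143, 102, 130]


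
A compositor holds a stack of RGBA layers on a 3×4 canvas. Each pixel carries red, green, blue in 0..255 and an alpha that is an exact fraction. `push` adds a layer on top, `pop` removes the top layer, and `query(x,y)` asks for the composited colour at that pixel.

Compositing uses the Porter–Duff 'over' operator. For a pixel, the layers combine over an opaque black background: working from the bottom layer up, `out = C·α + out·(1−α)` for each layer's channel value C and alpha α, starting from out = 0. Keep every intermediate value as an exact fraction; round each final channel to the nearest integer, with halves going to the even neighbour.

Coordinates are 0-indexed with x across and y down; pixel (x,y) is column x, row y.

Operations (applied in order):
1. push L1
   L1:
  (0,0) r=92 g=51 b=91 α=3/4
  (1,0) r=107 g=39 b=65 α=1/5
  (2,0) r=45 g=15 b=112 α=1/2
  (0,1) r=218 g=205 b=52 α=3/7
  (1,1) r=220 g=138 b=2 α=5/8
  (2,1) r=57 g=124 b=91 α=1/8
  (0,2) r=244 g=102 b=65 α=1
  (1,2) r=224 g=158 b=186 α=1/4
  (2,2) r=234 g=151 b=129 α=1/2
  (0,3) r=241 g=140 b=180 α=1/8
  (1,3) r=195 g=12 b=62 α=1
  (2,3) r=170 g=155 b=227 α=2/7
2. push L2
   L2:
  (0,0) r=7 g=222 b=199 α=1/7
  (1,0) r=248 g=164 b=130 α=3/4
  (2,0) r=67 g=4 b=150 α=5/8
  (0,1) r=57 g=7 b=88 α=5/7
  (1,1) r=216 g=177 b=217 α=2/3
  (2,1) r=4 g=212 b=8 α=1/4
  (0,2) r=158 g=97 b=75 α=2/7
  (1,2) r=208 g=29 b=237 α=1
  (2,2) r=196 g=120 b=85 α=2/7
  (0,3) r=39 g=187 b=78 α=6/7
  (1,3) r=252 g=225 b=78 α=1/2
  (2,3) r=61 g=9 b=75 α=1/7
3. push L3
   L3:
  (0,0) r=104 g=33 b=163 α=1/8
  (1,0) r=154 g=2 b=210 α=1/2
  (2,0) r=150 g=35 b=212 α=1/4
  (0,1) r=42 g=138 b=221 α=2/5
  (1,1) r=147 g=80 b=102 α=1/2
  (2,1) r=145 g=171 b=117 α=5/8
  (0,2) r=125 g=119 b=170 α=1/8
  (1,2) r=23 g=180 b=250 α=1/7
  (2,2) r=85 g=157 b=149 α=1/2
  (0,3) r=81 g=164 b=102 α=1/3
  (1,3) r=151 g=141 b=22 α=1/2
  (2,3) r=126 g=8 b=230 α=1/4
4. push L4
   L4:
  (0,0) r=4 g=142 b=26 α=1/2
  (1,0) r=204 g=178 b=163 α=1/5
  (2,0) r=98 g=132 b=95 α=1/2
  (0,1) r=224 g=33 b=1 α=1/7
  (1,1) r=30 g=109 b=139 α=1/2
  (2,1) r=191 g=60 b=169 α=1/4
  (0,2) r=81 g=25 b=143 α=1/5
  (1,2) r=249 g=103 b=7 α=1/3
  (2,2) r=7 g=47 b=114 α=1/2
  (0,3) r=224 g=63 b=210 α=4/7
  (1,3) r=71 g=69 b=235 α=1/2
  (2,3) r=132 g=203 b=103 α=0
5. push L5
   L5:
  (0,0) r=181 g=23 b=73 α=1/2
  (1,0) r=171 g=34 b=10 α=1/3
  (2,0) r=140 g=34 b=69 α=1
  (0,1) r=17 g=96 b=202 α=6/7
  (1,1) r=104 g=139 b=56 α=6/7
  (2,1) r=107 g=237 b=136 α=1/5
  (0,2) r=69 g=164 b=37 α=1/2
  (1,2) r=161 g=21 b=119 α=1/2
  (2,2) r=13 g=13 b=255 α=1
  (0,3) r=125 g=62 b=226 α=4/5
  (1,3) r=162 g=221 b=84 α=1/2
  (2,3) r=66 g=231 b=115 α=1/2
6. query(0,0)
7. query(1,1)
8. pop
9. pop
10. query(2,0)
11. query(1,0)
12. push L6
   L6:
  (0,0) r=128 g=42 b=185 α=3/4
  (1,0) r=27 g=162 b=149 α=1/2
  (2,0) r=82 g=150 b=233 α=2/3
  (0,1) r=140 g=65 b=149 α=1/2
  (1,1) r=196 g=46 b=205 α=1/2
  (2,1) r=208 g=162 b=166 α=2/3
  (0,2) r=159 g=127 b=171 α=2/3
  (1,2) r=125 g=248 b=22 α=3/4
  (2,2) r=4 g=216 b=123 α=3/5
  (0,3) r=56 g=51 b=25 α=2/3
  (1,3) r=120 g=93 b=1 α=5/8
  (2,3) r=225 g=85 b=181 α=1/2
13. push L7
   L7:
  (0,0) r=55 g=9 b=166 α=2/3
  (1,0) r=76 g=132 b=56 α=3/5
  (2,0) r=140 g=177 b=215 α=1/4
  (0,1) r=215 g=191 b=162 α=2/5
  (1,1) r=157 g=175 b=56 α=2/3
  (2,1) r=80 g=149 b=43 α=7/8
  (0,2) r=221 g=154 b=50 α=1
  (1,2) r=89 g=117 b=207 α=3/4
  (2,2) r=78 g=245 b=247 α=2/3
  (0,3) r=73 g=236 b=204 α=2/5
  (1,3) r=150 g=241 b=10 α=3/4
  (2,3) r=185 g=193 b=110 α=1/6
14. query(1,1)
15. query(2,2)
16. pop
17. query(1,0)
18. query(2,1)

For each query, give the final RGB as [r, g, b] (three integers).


query (0,0) [L1,L2,L3,L4,L5] — begin 0,0,0
after L1 α=3/4: [69, 153/4, 273/4]
after L2 α=1/7: [421/7, 129/2, 1217/14]
after L3 α=1/8: [525/8, 969/16, 1543/16]
after L4 α=1/2: [557/16, 3241/32, 1959/32]
after L5 α=1/2: [3453/32, 3977/64, 4295/64]
= [108, 62, 67]

at x=1,y=1 over L1,L2,L3,L4,L5:
L1 α=5/8: [275/2, 345/4, 5/4]
L2 α=2/3: [1139/6, 587/4, 1741/12]
L3 α=1/2: [2021/12, 907/8, 2965/24]
L4 α=1/2: [2381/24, 1779/16, 6301/48]
L5 α=6/7: [17357/168, 15123/112, 22429/336]
rounded: [103, 135, 67]

query (2,0) [L1,L2,L3] — begin 0,0,0
+L1 (α=1/2) → [45/2, 15/2, 56]
+L2 (α=5/8) → [805/16, 85/16, 459/4]
+L3 (α=1/4) → [4815/64, 815/64, 2225/16]
= [75, 13, 139]

query (1,0) [L1,L2,L3] — begin 0,0,0
after L1 α=1/5: [107/5, 39/5, 13]
after L2 α=3/4: [3827/20, 2499/20, 403/4]
after L3 α=1/2: [6907/40, 2539/40, 1243/8]
rounded: [173, 63, 155]

query (1,1) [L1,L2,L3,L6,L7] — begin 0,0,0
L1 α=5/8: [275/2, 345/4, 5/4]
L2 α=2/3: [1139/6, 587/4, 1741/12]
L3 α=1/2: [2021/12, 907/8, 2965/24]
L6 α=1/2: [4373/24, 1275/16, 7885/48]
L7 α=2/3: [11909/72, 6875/48, 13261/144]
rounded: [165, 143, 92]

at x=2,y=2 over L1,L2,L3,L6,L7:
+L1 (α=1/2) → [117, 151/2, 129/2]
+L2 (α=2/7) → [977/7, 1235/14, 985/14]
+L3 (α=1/2) → [786/7, 3433/28, 3071/28]
+L6 (α=3/5) → [1656/35, 2501/14, 8237/70]
+L7 (α=2/3) → [2372/35, 9361/42, 42817/210]
= [68, 223, 204]

at x=1,y=0 over L1,L2,L3,L6:
after L1 α=1/5: [107/5, 39/5, 13]
after L2 α=3/4: [3827/20, 2499/20, 403/4]
after L3 α=1/2: [6907/40, 2539/40, 1243/8]
after L6 α=1/2: [7987/80, 9019/80, 2435/16]
rounded: [100, 113, 152]

query (2,1) [L1,L2,L3,L6] — begin 0,0,0
after L1 α=1/8: [57/8, 31/2, 91/8]
after L2 α=1/4: [203/32, 517/8, 337/32]
after L3 α=5/8: [23809/256, 8391/64, 19731/256]
after L6 α=2/3: [43435/256, 9709/64, 104723/768]
= [170, 152, 136]


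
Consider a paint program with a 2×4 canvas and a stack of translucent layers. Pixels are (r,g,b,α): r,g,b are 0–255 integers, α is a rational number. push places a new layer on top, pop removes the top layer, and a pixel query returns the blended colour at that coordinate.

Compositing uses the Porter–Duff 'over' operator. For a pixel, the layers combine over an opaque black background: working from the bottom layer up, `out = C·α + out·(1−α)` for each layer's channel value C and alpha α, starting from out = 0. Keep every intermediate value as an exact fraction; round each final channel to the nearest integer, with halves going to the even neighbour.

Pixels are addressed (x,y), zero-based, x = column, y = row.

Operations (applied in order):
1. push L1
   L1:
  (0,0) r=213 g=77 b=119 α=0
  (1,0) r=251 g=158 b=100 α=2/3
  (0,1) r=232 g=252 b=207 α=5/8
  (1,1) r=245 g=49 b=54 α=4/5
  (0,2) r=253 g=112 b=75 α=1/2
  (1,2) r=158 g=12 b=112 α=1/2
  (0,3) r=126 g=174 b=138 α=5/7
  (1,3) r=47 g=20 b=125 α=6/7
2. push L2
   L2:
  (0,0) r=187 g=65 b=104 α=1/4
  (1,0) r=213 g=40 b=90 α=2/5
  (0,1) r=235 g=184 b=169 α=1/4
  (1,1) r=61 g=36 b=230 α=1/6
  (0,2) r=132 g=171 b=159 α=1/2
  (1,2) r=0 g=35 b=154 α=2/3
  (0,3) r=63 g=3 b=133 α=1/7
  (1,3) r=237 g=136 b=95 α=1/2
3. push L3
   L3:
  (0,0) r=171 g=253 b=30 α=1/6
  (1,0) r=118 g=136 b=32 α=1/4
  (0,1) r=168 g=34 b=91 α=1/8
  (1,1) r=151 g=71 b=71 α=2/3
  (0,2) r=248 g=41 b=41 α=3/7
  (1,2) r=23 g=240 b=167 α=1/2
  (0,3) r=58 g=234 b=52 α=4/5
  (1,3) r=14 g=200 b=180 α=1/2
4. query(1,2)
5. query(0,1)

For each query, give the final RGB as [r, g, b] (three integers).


query (1,2) [L1,L2,L3] — begin 0,0,0
after L1 α=1/2: [79, 6, 56]
after L2 α=2/3: [79/3, 76/3, 364/3]
after L3 α=1/2: [74/3, 398/3, 865/6]
= [25, 133, 144]

query (0,1) [L1,L2,L3] — begin 0,0,0
after L1 α=5/8: [145, 315/2, 1035/8]
after L2 α=1/4: [335/2, 1313/8, 4457/32]
after L3 α=1/8: [2681/16, 9463/64, 34111/256]
= [168, 148, 133]


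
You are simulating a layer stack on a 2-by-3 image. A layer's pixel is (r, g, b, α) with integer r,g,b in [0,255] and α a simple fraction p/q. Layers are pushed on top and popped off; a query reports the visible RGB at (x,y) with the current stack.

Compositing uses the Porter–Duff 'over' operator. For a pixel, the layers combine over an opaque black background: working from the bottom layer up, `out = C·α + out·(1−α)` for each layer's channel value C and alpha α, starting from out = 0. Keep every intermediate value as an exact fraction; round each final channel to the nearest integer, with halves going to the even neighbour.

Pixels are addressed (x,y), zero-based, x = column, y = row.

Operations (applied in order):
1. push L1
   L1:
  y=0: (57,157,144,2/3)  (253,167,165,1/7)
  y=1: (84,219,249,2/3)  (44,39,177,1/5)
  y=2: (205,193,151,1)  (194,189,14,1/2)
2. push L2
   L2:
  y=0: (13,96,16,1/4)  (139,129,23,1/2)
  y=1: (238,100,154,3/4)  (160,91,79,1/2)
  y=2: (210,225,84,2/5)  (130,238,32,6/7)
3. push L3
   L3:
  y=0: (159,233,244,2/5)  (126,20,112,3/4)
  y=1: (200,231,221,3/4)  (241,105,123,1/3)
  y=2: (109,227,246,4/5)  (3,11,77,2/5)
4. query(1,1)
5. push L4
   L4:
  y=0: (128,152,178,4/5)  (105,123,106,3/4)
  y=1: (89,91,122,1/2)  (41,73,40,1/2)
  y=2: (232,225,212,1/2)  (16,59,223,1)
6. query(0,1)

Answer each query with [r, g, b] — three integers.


at x=1,y=1 over L1,L2,L3:
+L1 (α=1/5) → [44/5, 39/5, 177/5]
+L2 (α=1/2) → [422/5, 247/5, 286/5]
+L3 (α=1/3) → [683/5, 1019/15, 1187/15]
→ [137, 68, 79]

at x=0,y=1 over L1,L2,L3,L4:
L1 α=2/3: [56, 146, 166]
L2 α=3/4: [385/2, 223/2, 157]
L3 α=3/4: [1585/8, 1609/8, 205]
L4 α=1/2: [2297/16, 2337/16, 327/2]
→ [144, 146, 164]


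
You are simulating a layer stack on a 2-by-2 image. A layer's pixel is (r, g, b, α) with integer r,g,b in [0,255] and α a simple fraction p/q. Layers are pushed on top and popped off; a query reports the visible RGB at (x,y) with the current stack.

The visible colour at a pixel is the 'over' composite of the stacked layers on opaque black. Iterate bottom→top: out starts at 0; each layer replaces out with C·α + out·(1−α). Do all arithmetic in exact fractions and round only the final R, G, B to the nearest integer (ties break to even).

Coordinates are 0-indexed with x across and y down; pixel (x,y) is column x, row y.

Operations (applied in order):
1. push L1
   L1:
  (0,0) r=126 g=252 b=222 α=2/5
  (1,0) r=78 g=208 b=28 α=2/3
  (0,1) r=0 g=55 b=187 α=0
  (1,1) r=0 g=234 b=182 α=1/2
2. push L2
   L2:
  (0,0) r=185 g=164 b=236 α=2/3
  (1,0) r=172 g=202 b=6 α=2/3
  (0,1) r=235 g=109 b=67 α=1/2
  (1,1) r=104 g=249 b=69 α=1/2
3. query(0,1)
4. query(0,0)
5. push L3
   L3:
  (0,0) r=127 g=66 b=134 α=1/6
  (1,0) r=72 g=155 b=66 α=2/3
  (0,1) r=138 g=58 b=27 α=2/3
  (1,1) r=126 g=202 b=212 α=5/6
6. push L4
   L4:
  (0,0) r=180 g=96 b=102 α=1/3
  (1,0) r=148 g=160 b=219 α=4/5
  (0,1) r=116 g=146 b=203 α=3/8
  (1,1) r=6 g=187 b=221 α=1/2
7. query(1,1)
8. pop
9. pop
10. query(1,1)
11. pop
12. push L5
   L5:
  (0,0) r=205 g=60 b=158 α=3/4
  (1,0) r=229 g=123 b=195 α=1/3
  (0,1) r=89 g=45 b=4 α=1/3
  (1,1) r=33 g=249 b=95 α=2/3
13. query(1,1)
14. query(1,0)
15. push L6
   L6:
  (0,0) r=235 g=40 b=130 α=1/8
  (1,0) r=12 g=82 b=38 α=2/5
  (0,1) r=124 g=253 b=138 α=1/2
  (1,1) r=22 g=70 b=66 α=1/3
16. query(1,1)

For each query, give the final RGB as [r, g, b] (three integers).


at x=0,y=1 over L1,L2:
L1 α=0: [0, 0, 0]
L2 α=1/2: [235/2, 109/2, 67/2]
→ [118, 54, 34]

(0,0) stack=L1,L2; from [0,0,0]:
after L1 α=2/5: [252/5, 504/5, 444/5]
after L2 α=2/3: [2102/15, 2144/15, 2804/15]
→ [140, 143, 187]

(1,1) stack=L1,L2,L3,L4; from [0,0,0]:
L1 α=1/2: [0, 117, 91]
L2 α=1/2: [52, 183, 80]
L3 α=5/6: [341/3, 1193/6, 190]
L4 α=1/2: [359/6, 2315/12, 411/2]
→ [60, 193, 206]

query (1,1) [L1,L2] — begin 0,0,0
after L1 α=1/2: [0, 117, 91]
after L2 α=1/2: [52, 183, 80]
rounded: [52, 183, 80]

at x=1,y=1 over L1,L5:
after L1 α=1/2: [0, 117, 91]
after L5 α=2/3: [22, 205, 281/3]
= [22, 205, 94]

query (1,0) [L1,L5] — begin 0,0,0
+L1 (α=2/3) → [52, 416/3, 56/3]
+L5 (α=1/3) → [111, 1201/9, 697/9]
→ [111, 133, 77]

(1,1) stack=L1,L5,L6; from [0,0,0]:
+L1 (α=1/2) → [0, 117, 91]
+L5 (α=2/3) → [22, 205, 281/3]
+L6 (α=1/3) → [22, 160, 760/9]
rounded: [22, 160, 84]


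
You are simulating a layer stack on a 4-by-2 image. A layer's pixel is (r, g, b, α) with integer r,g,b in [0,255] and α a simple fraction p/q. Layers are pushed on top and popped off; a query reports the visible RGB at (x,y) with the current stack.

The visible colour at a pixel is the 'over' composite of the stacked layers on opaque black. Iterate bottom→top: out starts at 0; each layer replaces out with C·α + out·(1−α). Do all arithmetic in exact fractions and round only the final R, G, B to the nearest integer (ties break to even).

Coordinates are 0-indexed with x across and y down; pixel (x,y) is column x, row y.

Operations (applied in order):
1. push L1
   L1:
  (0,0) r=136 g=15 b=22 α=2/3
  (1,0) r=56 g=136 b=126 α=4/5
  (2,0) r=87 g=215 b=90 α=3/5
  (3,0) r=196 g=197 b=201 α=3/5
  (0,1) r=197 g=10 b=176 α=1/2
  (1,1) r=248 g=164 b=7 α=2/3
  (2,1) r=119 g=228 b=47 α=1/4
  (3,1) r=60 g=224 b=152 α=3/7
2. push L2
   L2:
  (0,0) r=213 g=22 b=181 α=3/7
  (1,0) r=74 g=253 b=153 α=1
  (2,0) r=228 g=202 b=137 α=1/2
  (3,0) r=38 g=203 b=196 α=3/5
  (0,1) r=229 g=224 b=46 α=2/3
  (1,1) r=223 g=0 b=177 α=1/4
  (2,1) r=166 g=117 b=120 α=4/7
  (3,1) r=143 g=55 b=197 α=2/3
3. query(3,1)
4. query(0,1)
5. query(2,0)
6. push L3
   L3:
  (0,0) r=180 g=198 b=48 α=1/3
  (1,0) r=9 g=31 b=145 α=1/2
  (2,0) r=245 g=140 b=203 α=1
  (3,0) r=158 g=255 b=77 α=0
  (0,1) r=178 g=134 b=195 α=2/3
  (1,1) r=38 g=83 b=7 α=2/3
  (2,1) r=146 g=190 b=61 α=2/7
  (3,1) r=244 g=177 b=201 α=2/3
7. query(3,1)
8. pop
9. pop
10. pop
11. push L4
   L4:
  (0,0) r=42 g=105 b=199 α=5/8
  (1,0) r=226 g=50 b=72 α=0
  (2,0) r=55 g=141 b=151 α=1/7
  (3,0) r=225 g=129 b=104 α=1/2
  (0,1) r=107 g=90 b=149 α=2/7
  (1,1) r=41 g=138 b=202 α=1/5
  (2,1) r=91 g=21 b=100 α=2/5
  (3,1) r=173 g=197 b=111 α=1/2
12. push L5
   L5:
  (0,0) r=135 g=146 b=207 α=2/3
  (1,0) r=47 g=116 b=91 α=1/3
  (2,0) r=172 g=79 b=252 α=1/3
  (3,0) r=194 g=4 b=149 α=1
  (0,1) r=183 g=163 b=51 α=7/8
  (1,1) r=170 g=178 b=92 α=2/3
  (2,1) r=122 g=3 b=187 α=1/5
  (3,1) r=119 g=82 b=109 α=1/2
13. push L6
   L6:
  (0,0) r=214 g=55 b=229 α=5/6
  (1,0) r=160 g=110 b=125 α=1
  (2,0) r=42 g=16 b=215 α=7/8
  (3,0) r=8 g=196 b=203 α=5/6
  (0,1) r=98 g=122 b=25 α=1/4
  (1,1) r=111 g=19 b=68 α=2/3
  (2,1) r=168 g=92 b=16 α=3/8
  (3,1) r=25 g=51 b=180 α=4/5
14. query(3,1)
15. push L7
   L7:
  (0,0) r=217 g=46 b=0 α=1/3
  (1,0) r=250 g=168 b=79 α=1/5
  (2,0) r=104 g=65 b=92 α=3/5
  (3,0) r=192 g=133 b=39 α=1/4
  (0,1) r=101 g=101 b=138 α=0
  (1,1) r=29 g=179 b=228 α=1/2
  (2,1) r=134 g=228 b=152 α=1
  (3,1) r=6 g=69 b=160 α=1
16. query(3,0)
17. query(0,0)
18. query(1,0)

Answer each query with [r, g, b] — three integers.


query (3,1) [L1,L2] — begin 0,0,0
after L1 α=3/7: [180/7, 96, 456/7]
after L2 α=2/3: [2182/21, 206/3, 3214/21]
= [104, 69, 153]

(0,1) stack=L1,L2; from [0,0,0]:
after L1 α=1/2: [197/2, 5, 88]
after L2 α=2/3: [371/2, 151, 60]
= [186, 151, 60]

query (2,0) [L1,L2] — begin 0,0,0
after L1 α=3/5: [261/5, 129, 54]
after L2 α=1/2: [1401/10, 331/2, 191/2]
rounded: [140, 166, 96]

at x=3,y=1 over L1,L2,L3:
after L1 α=3/7: [180/7, 96, 456/7]
after L2 α=2/3: [2182/21, 206/3, 3214/21]
after L3 α=2/3: [12430/63, 1268/9, 11656/63]
rounded: [197, 141, 185]

at x=3,y=1 over L4,L5,L6:
after L4 α=1/2: [173/2, 197/2, 111/2]
after L5 α=1/2: [411/4, 361/4, 329/4]
after L6 α=4/5: [811/20, 1177/20, 3209/20]
= [41, 59, 160]

query (3,0) [L4,L5,L6,L7] — begin 0,0,0
after L4 α=1/2: [225/2, 129/2, 52]
after L5 α=1: [194, 4, 149]
after L6 α=5/6: [39, 164, 194]
after L7 α=1/4: [309/4, 625/4, 621/4]
rounded: [77, 156, 155]

at x=0,y=0 over L4,L5,L6,L7:
after L4 α=5/8: [105/4, 525/8, 995/8]
after L5 α=2/3: [395/4, 2861/24, 4307/24]
after L6 α=5/6: [4675/24, 9461/144, 31787/144]
after L7 α=1/3: [7279/36, 12773/216, 31787/216]
= [202, 59, 147]

at x=1,y=0 over L4,L5,L6,L7:
+L4 (α=0) → [0, 0, 0]
+L5 (α=1/3) → [47/3, 116/3, 91/3]
+L6 (α=1) → [160, 110, 125]
+L7 (α=1/5) → [178, 608/5, 579/5]
= [178, 122, 116]


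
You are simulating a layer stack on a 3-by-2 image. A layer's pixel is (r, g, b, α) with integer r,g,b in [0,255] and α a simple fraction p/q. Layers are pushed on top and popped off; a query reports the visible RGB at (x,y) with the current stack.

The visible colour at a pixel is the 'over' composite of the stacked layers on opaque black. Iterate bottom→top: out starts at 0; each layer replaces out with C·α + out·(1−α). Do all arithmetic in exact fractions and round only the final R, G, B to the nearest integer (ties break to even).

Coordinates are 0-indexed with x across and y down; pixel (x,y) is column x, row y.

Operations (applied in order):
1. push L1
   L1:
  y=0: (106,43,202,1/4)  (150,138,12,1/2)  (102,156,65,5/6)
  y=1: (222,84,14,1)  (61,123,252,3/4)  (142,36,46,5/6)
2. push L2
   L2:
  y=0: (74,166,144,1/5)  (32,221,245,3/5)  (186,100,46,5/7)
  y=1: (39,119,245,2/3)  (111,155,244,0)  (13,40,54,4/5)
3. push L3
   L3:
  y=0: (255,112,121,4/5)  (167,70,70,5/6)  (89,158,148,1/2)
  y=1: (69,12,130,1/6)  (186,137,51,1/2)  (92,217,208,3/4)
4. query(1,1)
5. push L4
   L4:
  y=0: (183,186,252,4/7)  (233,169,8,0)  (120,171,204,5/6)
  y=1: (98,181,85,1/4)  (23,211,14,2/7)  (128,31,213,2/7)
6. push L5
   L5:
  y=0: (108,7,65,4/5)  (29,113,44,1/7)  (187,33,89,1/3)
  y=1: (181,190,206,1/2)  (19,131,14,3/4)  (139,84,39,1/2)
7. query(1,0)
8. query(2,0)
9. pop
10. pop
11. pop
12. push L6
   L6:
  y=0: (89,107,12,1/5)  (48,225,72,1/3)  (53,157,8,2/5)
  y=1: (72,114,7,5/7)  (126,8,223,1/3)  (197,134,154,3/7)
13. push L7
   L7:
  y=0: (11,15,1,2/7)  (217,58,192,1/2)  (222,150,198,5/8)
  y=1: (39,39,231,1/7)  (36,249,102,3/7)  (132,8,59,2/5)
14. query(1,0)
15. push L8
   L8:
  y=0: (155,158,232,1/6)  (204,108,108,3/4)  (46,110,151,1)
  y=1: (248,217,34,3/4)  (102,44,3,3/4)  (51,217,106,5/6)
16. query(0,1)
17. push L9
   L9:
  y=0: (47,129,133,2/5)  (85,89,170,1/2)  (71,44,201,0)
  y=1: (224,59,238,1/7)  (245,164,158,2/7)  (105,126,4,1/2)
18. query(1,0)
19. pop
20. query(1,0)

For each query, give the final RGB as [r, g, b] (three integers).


(1,1) stack=L1,L2,L3; from [0,0,0]:
after L1 α=3/4: [183/4, 369/4, 189]
after L2 α=0: [183/4, 369/4, 189]
after L3 α=1/2: [927/8, 917/8, 120]
→ [116, 115, 120]

(1,0) stack=L1,L2,L3,L4,L5; from [0,0,0]:
+L1 (α=1/2) → [75, 69, 6]
+L2 (α=3/5) → [246/5, 801/5, 747/5]
+L3 (α=5/6) → [4421/30, 2551/30, 2497/30]
+L4 (α=0) → [4421/30, 2551/30, 2497/30]
+L5 (α=1/7) → [4566/35, 3116/35, 2717/35]
rounded: [130, 89, 78]

at x=2,y=0 over L1,L2,L3,L4,L5:
L1 α=5/6: [85, 130, 325/6]
L2 α=5/7: [1100/7, 760/7, 145/3]
L3 α=1/2: [1723/14, 933/7, 589/6]
L4 α=5/6: [10123/84, 1153/7, 6709/36]
L5 α=1/3: [17977/126, 2537/21, 8311/54]
→ [143, 121, 154]

at x=1,y=0 over L1,L2,L6,L7:
after L1 α=1/2: [75, 69, 6]
after L2 α=3/5: [246/5, 801/5, 747/5]
after L6 α=1/3: [244/5, 909/5, 618/5]
after L7 α=1/2: [1329/10, 1199/10, 789/5]
= [133, 120, 158]

(0,1) stack=L1,L2,L6,L7,L8; from [0,0,0]:
L1 α=1: [222, 84, 14]
L2 α=2/3: [100, 322/3, 168]
L6 α=5/7: [80, 2354/21, 53]
L7 α=1/7: [519/7, 4981/49, 549/7]
L8 α=3/4: [5727/28, 9220/49, 1263/28]
rounded: [205, 188, 45]

query (1,0) [L1,L2,L6,L7,L8,L9] — begin 0,0,0
L1 α=1/2: [75, 69, 6]
L2 α=3/5: [246/5, 801/5, 747/5]
L6 α=1/3: [244/5, 909/5, 618/5]
L7 α=1/2: [1329/10, 1199/10, 789/5]
L8 α=3/4: [7449/40, 4439/40, 2409/20]
L9 α=1/2: [10849/80, 7999/80, 5809/40]
rounded: [136, 100, 145]

(1,0) stack=L1,L2,L6,L7,L8; from [0,0,0]:
after L1 α=1/2: [75, 69, 6]
after L2 α=3/5: [246/5, 801/5, 747/5]
after L6 α=1/3: [244/5, 909/5, 618/5]
after L7 α=1/2: [1329/10, 1199/10, 789/5]
after L8 α=3/4: [7449/40, 4439/40, 2409/20]
= [186, 111, 120]


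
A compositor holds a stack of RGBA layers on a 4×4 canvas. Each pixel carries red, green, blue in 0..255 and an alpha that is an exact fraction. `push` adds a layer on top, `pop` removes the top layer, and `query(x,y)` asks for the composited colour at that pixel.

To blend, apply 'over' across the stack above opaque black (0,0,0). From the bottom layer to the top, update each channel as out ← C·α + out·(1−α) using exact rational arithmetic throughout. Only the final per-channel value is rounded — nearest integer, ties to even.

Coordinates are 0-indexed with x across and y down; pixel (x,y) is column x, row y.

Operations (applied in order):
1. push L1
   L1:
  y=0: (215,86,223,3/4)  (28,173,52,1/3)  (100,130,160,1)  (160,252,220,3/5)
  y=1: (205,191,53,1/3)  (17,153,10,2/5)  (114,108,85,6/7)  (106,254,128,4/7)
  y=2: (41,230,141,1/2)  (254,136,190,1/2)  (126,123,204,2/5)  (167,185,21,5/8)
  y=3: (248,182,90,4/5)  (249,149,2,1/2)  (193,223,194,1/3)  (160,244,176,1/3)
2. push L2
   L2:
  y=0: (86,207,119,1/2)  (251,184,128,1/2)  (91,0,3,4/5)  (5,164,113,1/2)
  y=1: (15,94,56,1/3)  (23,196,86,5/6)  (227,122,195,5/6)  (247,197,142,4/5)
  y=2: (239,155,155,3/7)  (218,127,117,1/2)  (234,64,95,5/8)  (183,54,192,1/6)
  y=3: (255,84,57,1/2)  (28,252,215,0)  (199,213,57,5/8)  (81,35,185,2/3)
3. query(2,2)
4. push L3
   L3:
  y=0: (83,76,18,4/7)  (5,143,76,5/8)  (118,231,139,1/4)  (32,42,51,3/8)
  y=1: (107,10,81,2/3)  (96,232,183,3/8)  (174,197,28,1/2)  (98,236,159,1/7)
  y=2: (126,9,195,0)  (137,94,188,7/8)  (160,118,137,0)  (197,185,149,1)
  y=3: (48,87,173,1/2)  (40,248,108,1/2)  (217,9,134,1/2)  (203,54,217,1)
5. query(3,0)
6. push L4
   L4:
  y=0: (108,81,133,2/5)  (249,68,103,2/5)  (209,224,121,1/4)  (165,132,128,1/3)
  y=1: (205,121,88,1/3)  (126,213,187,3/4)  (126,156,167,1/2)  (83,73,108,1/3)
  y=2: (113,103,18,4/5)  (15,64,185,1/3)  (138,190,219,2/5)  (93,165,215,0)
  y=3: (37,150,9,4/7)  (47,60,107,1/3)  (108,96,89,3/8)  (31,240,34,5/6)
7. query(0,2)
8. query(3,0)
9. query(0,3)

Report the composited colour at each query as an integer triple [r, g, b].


query (2,2) [L1,L2] — begin 0,0,0
L1 α=2/5: [252/5, 246/5, 408/5]
L2 α=5/8: [3303/20, 1169/20, 3599/40]
rounded: [165, 58, 90]

query (3,0) [L1,L2,L3] — begin 0,0,0
+L1 (α=3/5) → [96, 756/5, 132]
+L2 (α=1/2) → [101/2, 788/5, 245/2]
+L3 (α=3/8) → [697/16, 457/4, 1531/16]
= [44, 114, 96]

query (0,2) [L1,L2,L3,L4] — begin 0,0,0
after L1 α=1/2: [41/2, 115, 141/2]
after L2 α=3/7: [799/7, 925/7, 747/7]
after L3 α=0: [799/7, 925/7, 747/7]
after L4 α=4/5: [3963/35, 3809/35, 1251/35]
= [113, 109, 36]

query (3,0) [L1,L2,L3,L4] — begin 0,0,0
after L1 α=3/5: [96, 756/5, 132]
after L2 α=1/2: [101/2, 788/5, 245/2]
after L3 α=3/8: [697/16, 457/4, 1531/16]
after L4 α=1/3: [2017/24, 721/6, 2555/24]
= [84, 120, 106]

at x=0,y=3 over L1,L2,L3,L4:
after L1 α=4/5: [992/5, 728/5, 72]
after L2 α=1/2: [2267/10, 574/5, 129/2]
after L3 α=1/2: [2747/20, 1009/10, 475/4]
after L4 α=4/7: [11201/140, 9027/70, 1569/28]
→ [80, 129, 56]


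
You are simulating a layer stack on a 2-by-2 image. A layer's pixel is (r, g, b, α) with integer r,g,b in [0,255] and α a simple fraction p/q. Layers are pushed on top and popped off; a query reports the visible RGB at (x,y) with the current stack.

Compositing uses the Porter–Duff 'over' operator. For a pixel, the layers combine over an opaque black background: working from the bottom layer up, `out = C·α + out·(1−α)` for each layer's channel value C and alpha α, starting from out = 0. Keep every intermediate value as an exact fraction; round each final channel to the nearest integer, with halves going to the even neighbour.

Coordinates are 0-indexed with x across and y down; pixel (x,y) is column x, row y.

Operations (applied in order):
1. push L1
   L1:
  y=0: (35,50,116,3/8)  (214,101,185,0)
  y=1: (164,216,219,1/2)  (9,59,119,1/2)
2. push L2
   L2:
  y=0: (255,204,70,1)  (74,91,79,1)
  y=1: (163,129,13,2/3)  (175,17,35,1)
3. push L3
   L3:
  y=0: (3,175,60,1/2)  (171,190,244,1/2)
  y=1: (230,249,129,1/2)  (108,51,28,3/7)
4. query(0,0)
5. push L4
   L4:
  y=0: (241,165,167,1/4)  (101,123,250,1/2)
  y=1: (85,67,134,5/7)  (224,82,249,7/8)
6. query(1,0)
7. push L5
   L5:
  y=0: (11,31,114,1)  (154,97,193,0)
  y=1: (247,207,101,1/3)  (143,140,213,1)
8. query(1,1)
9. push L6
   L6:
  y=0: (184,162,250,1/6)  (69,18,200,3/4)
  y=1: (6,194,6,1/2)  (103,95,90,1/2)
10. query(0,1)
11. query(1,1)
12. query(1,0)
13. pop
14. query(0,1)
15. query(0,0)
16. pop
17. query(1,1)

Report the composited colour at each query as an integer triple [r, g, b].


query (0,0) [L1,L2,L3] — begin 0,0,0
after L1 α=3/8: [105/8, 75/4, 87/2]
after L2 α=1: [255, 204, 70]
after L3 α=1/2: [129, 379/2, 65]
rounded: [129, 190, 65]

query (1,0) [L1,L2,L3,L4] — begin 0,0,0
after L1 α=0: [0, 0, 0]
after L2 α=1: [74, 91, 79]
after L3 α=1/2: [245/2, 281/2, 323/2]
after L4 α=1/2: [447/4, 527/4, 823/4]
= [112, 132, 206]

query (1,1) [L1,L2,L3,L4,L5] — begin 0,0,0
L1 α=1/2: [9/2, 59/2, 119/2]
L2 α=1: [175, 17, 35]
L3 α=3/7: [1024/7, 221/7, 32]
L4 α=7/8: [1500/7, 4239/56, 1775/8]
L5 α=1: [143, 140, 213]
= [143, 140, 213]

at x=0,y=1 over L1,L2,L3,L4,L5,L6:
after L1 α=1/2: [82, 108, 219/2]
after L2 α=2/3: [136, 122, 271/6]
after L3 α=1/2: [183, 371/2, 1045/12]
after L4 α=5/7: [113, 706/7, 5065/42]
after L5 α=1/3: [473/3, 2861/21, 7186/63]
after L6 α=1/2: [491/6, 6935/42, 3782/63]
= [82, 165, 60]

(1,1) stack=L1,L2,L3,L4,L5,L6; from [0,0,0]:
after L1 α=1/2: [9/2, 59/2, 119/2]
after L2 α=1: [175, 17, 35]
after L3 α=3/7: [1024/7, 221/7, 32]
after L4 α=7/8: [1500/7, 4239/56, 1775/8]
after L5 α=1: [143, 140, 213]
after L6 α=1/2: [123, 235/2, 303/2]
= [123, 118, 152]

query (1,0) [L1,L2,L3,L4,L5,L6] — begin 0,0,0
after L1 α=0: [0, 0, 0]
after L2 α=1: [74, 91, 79]
after L3 α=1/2: [245/2, 281/2, 323/2]
after L4 α=1/2: [447/4, 527/4, 823/4]
after L5 α=0: [447/4, 527/4, 823/4]
after L6 α=3/4: [1275/16, 743/16, 3223/16]
→ [80, 46, 201]

at x=0,y=1 over L1,L2,L3,L4,L5:
L1 α=1/2: [82, 108, 219/2]
L2 α=2/3: [136, 122, 271/6]
L3 α=1/2: [183, 371/2, 1045/12]
L4 α=5/7: [113, 706/7, 5065/42]
L5 α=1/3: [473/3, 2861/21, 7186/63]
→ [158, 136, 114]

query (0,0) [L1,L2,L3,L4,L5] — begin 0,0,0
after L1 α=3/8: [105/8, 75/4, 87/2]
after L2 α=1: [255, 204, 70]
after L3 α=1/2: [129, 379/2, 65]
after L4 α=1/4: [157, 1467/8, 181/2]
after L5 α=1: [11, 31, 114]
= [11, 31, 114]

(1,1) stack=L1,L2,L3,L4; from [0,0,0]:
after L1 α=1/2: [9/2, 59/2, 119/2]
after L2 α=1: [175, 17, 35]
after L3 α=3/7: [1024/7, 221/7, 32]
after L4 α=7/8: [1500/7, 4239/56, 1775/8]
= [214, 76, 222]


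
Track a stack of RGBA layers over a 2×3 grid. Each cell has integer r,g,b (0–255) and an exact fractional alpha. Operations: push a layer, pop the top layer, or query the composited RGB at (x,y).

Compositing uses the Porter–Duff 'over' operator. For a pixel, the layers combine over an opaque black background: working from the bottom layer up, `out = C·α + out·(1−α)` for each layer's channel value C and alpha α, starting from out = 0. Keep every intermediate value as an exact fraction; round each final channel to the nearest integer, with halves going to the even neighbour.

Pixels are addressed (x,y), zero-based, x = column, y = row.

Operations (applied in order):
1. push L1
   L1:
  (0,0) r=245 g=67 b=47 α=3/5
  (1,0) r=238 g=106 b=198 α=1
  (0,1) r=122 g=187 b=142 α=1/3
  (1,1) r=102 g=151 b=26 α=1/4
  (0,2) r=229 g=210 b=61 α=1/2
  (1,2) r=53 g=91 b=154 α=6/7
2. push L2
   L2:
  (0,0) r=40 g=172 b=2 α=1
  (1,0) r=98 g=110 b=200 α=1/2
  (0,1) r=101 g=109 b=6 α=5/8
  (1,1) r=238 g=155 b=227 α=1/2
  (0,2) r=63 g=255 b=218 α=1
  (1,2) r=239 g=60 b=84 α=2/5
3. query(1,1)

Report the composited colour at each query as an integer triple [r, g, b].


(1,1) stack=L1,L2; from [0,0,0]:
+L1 (α=1/4) → [51/2, 151/4, 13/2]
+L2 (α=1/2) → [527/4, 771/8, 467/4]
→ [132, 96, 117]


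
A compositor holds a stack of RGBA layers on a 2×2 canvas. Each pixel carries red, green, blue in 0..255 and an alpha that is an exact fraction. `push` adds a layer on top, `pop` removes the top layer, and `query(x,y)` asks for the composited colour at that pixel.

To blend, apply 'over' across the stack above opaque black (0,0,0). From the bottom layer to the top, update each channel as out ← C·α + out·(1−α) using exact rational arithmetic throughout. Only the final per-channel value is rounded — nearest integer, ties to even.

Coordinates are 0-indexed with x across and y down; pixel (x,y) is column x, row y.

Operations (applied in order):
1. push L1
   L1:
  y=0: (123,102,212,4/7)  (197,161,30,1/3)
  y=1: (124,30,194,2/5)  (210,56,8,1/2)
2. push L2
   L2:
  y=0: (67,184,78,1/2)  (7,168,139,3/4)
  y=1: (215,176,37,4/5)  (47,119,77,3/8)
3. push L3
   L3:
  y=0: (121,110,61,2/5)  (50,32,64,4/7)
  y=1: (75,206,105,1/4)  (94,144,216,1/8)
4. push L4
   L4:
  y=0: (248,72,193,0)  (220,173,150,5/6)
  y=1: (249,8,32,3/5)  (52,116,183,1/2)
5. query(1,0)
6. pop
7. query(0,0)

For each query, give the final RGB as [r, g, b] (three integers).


at x=1,y=0 over L1,L2,L3,L4:
after L1 α=1/3: [197/3, 161/3, 10]
after L2 α=3/4: [65/3, 1673/12, 427/4]
after L3 α=4/7: [265/7, 2185/28, 2305/28]
after L4 α=5/6: [2655/14, 26405/168, 23305/168]
→ [190, 157, 139]

query (0,0) [L1,L2,L3] — begin 0,0,0
after L1 α=4/7: [492/7, 408/7, 848/7]
after L2 α=1/2: [961/14, 848/7, 697/7]
after L3 α=2/5: [6271/70, 4084/35, 589/7]
= [90, 117, 84]


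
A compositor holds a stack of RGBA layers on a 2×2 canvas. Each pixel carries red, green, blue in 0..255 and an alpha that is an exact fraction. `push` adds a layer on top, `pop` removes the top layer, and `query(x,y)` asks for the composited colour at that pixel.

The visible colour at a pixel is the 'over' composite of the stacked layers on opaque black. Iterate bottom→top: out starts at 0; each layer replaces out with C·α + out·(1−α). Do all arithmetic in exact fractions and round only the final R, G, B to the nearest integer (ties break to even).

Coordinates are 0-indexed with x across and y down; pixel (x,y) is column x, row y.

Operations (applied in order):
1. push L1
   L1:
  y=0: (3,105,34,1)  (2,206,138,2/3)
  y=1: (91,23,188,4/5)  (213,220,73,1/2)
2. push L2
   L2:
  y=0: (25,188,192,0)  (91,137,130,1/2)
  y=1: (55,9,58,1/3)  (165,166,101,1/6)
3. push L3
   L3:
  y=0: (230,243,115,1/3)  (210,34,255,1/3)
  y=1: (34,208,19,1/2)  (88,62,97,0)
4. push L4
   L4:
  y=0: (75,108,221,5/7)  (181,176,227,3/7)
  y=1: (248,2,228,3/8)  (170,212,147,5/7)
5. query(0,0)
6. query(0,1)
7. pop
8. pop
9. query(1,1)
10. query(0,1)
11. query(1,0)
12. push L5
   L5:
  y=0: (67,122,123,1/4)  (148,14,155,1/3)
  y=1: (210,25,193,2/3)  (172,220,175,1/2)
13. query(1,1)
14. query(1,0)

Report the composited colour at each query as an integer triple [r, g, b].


query (0,0) [L1,L2,L3,L4] — begin 0,0,0
after L1 α=1: [3, 105, 34]
after L2 α=0: [3, 105, 34]
after L3 α=1/3: [236/3, 151, 61]
after L4 α=5/7: [1597/21, 842/7, 1227/7]
= [76, 120, 175]

(0,1) stack=L1,L2,L3,L4; from [0,0,0]:
after L1 α=4/5: [364/5, 92/5, 752/5]
after L2 α=1/3: [1003/15, 229/15, 598/5]
after L3 α=1/2: [1513/30, 3349/30, 693/10]
after L4 α=3/8: [5977/48, 3385/48, 2061/16]
= [125, 71, 129]

(1,1) stack=L1,L2; from [0,0,0]:
L1 α=1/2: [213/2, 110, 73/2]
L2 α=1/6: [465/4, 358/3, 189/4]
= [116, 119, 47]

at x=0,y=1 over L1,L2:
after L1 α=4/5: [364/5, 92/5, 752/5]
after L2 α=1/3: [1003/15, 229/15, 598/5]
rounded: [67, 15, 120]

at x=1,y=0 over L1,L2:
L1 α=2/3: [4/3, 412/3, 92]
L2 α=1/2: [277/6, 823/6, 111]
= [46, 137, 111]

query (1,1) [L1,L2,L5] — begin 0,0,0
+L1 (α=1/2) → [213/2, 110, 73/2]
+L2 (α=1/6) → [465/4, 358/3, 189/4]
+L5 (α=1/2) → [1153/8, 509/3, 889/8]
rounded: [144, 170, 111]

query (1,0) [L1,L2,L5] — begin 0,0,0
+L1 (α=2/3) → [4/3, 412/3, 92]
+L2 (α=1/2) → [277/6, 823/6, 111]
+L5 (α=1/3) → [721/9, 865/9, 377/3]
rounded: [80, 96, 126]


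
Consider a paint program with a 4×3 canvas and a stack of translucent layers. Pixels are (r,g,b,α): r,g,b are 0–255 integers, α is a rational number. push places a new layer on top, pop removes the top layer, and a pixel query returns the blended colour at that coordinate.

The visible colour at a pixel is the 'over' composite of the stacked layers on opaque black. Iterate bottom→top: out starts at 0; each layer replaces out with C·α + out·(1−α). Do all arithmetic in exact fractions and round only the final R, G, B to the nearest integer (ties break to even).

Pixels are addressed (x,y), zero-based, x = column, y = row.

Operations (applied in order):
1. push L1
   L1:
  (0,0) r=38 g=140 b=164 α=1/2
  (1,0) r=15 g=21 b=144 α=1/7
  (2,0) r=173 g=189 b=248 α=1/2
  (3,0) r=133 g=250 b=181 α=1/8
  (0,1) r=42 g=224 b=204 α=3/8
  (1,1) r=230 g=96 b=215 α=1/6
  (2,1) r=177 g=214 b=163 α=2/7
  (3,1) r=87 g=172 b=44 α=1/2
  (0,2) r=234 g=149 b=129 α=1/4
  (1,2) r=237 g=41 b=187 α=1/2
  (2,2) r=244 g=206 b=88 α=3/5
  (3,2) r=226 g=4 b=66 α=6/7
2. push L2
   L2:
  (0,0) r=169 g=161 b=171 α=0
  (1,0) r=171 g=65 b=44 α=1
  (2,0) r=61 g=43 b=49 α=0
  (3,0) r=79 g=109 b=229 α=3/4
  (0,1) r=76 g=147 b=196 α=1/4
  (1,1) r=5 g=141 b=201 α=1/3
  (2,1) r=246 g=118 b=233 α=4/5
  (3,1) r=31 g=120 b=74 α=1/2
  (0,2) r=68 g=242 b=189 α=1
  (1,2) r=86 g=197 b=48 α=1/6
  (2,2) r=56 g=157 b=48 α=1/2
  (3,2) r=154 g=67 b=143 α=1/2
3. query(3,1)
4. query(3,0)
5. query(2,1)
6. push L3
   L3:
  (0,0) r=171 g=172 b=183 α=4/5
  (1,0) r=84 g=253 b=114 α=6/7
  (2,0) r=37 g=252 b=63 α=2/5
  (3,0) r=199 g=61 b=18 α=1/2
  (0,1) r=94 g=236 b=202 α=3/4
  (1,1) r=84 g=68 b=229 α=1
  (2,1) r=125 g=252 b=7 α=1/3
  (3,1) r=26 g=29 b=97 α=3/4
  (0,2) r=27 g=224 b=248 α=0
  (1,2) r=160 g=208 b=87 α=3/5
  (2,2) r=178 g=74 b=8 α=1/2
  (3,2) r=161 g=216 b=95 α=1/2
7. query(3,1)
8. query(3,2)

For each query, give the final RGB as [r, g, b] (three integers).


at x=3,y=1 over L1,L2:
+L1 (α=1/2) → [87/2, 86, 22]
+L2 (α=1/2) → [149/4, 103, 48]
rounded: [37, 103, 48]

at x=3,y=0 over L1,L2:
after L1 α=1/8: [133/8, 125/4, 181/8]
after L2 α=3/4: [2029/32, 1433/16, 5677/32]
= [63, 90, 177]

query (2,1) [L1,L2] — begin 0,0,0
after L1 α=2/7: [354/7, 428/7, 326/7]
after L2 α=4/5: [7242/35, 3732/35, 1370/7]
= [207, 107, 196]

at x=3,y=1 over L1,L2,L3:
after L1 α=1/2: [87/2, 86, 22]
after L2 α=1/2: [149/4, 103, 48]
after L3 α=3/4: [461/16, 95/2, 339/4]
→ [29, 48, 85]

at x=3,y=2 over L1,L2,L3:
+L1 (α=6/7) → [1356/7, 24/7, 396/7]
+L2 (α=1/2) → [1217/7, 493/14, 1397/14]
+L3 (α=1/2) → [1172/7, 3517/28, 2727/28]
→ [167, 126, 97]
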